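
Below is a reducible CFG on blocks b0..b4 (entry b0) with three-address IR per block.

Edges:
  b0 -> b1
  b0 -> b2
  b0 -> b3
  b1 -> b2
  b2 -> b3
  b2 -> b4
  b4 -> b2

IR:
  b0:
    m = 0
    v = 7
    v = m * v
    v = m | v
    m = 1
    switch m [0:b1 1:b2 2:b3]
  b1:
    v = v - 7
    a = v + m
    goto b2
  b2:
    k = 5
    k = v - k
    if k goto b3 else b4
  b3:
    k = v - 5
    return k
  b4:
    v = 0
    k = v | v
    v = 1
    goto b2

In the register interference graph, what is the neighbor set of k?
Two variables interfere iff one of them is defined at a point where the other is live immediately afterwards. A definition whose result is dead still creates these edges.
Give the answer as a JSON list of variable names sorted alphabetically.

def/use:
  b0 def {m,v} use ∅
  b1 def {a,v} use {m,v}
  b2 def {k} use {v}
  b3 def {k} use {v}
  b4 def {k,v} use ∅

Backward fixpoint:
  live b0: ∅→{m,v}
  live b1: {m,v}→{v}
  live b2: {v}→{v}
  live b3: {v}→∅
  live b4: ∅→{v}

Conflict graph:
  a: {v}
  k: {v}
  m: {v}
  v: {a,k,m}

N(k) = ["v"]

Answer: ["v"]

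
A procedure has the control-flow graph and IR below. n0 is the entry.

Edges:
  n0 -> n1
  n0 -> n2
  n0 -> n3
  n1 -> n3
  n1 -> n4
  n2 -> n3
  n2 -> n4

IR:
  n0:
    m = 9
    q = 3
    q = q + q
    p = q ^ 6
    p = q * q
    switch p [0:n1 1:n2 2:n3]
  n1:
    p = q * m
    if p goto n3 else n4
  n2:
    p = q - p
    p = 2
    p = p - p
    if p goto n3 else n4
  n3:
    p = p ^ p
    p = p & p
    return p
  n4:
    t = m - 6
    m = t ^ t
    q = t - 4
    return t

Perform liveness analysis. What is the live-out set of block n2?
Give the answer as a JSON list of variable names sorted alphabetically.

Block summaries:
  n0: {m,p,q} / ∅
  n1: {p} / {m,q}
  n2: {p} / {p,q}
  n3: {p} / {p}
  n4: {m,q,t} / {m}

Liveness:
  n0 li=∅ lo={m,p,q}
  n1 li={m,q} lo={m,p}
  n2 li={m,p,q} lo={m,p}
  n3 li={p} lo=∅
  n4 li={m} lo=∅

live-out(n2) = ["m", "p"]

Answer: ["m", "p"]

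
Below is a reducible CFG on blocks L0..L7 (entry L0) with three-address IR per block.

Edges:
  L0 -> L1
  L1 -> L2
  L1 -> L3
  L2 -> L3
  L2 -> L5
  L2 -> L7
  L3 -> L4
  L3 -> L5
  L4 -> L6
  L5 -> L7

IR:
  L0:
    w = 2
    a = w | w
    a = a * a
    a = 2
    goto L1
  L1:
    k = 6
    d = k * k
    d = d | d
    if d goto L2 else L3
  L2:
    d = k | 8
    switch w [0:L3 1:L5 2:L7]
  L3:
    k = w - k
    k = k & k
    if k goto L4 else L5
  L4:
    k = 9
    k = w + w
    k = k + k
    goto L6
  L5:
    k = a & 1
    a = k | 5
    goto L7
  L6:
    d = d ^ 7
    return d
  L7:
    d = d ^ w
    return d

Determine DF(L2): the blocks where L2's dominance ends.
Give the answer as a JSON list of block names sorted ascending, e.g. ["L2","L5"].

Answer: ["L3", "L5", "L7"]

Working:
idom tree: L1←L0 L2←L1 L3←L1 L4←L3 L5←L1 L6←L4 L7←L1
Dom∩ at merges:
  L3: preds {L1,L2}: {L0,L1} ∩ {L0,L1,L2} = {L0,L1}; idom=L1
  L5: preds {L2,L3}: {L0,L1,L2} ∩ {L0,L1,L3} = {L0,L1}; idom=L1
  L7: preds {L2,L5}: {L0,L1,L2} ∩ {L0,L1,L5} = {L0,L1}; idom=L1

Frontier:
  join L3 pred L1: · stop@L1
  join L3 pred L2: L2 stop@L1
  join L5 pred L2: L2 stop@L1
  join L5 pred L3: L3 stop@L1
  join L7 pred L2: L2 stop@L1
  join L7 pred L5: L5 stop@L1
  L0 → ∅
  L1 → ∅
  L2 → {L3,L5,L7}
  L3 → {L5}
  L4 → ∅
  L5 → {L7}
  L6 → ∅
  L7 → ∅

DF(L2) = ["L3", "L5", "L7"]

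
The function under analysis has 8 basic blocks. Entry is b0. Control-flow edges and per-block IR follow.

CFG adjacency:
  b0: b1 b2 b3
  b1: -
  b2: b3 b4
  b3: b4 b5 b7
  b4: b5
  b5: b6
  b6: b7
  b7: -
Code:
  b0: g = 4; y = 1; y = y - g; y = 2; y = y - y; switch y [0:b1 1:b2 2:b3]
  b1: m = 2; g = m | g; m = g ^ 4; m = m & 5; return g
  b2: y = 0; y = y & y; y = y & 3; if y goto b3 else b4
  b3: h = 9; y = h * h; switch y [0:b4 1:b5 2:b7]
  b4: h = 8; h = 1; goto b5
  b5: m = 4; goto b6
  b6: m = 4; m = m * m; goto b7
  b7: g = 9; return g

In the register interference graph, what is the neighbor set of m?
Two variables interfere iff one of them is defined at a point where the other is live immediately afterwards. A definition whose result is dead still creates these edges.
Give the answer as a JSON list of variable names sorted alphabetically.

Answer: ["g"]

Derivation:
Block summaries:
  b0: def={g,y} ue=∅
  b1: def={g,m} ue={g}
  b2: def={y} ue=∅
  b3: def={h,y} ue=∅
  b4: def={h} ue=∅
  b5: def={m} ue=∅
  b6: def={m} ue=∅
  b7: def={g} ue=∅

Liveness:
  b0: in=∅ out={g}
  b1: in={g} out=∅
  b2: in=∅ out=∅
  b3: in=∅ out=∅
  b4: in=∅ out=∅
  b5: in=∅ out=∅
  b6: in=∅ out=∅
  b7: in=∅ out=∅

Interfere edges:
  g: {m,y}
  h: ∅
  m: {g}
  y: {g}

N(m) = ["g"]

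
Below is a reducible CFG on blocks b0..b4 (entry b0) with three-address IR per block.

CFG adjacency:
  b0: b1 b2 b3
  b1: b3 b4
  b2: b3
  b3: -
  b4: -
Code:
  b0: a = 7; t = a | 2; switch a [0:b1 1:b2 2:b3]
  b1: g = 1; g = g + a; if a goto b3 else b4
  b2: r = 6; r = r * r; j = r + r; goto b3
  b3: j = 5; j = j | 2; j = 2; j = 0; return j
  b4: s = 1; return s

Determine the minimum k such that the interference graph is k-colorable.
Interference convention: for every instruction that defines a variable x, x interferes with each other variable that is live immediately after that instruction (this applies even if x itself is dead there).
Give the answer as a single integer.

def/use:
  b0: {a,t} / ∅
  b1: {g} / {a}
  b2: {j,r} / ∅
  b3: {j} / ∅
  b4: {s} / ∅

Backward fixpoint:
  b0: in=∅ out={a}
  b1: in={a} out=∅
  b2: in=∅ out=∅
  b3: in=∅ out=∅
  b4: in=∅ out=∅

Interfere edges:
  a: {g,t}
  g: {a}
  j: ∅
  r: ∅
  s: ∅
  t: {a}

Colouring:
  clique {a,g} ⇒ need ≥ 2
  assign a→r0 g→r1 j→r0 r→r0 s→r0 t→r1 — no edge inside a register ⇒ χ ≤ 2
  χ = 2

Answer: 2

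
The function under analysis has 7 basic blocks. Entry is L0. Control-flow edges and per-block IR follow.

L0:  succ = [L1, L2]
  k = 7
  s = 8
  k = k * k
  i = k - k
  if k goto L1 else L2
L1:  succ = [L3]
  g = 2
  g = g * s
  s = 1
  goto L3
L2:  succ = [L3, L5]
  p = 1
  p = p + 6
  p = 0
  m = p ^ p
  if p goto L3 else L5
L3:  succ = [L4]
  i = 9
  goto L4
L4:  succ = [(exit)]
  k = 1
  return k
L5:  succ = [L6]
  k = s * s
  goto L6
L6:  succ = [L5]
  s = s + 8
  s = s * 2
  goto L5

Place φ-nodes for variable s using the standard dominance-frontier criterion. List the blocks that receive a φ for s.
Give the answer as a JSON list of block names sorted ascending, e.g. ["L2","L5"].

Answer: ["L3", "L5"]

Analysis:
idom tree: L1←L0 L2←L0 L3←L0 L4←L3 L5←L2 L6←L5
Join-block Dom:
  L3: preds {L1,L2}: {L0,L1} ∩ {L0,L2} = {L0}; idom=L0
  L5: preds {L2,L6}: {L0,L2} ∩ {L0,L2,L5,L6} = {L0,L2}; idom=L2

DF derivation:
  L3←L1: walk L1 to L0
  L3←L2: walk L2 to L0
  L5←L2: walk · to L2
  L5←L6: walk L6→L5 to L2
  L0 → ∅
  L1 → {L3}
  L2 → {L3}
  L3 → ∅
  L4 → ∅
  L5 → {L5}
  L6 → {L5}

φ for s: defs {L0,L1,L6}
  DF⁺ = {L3,L5}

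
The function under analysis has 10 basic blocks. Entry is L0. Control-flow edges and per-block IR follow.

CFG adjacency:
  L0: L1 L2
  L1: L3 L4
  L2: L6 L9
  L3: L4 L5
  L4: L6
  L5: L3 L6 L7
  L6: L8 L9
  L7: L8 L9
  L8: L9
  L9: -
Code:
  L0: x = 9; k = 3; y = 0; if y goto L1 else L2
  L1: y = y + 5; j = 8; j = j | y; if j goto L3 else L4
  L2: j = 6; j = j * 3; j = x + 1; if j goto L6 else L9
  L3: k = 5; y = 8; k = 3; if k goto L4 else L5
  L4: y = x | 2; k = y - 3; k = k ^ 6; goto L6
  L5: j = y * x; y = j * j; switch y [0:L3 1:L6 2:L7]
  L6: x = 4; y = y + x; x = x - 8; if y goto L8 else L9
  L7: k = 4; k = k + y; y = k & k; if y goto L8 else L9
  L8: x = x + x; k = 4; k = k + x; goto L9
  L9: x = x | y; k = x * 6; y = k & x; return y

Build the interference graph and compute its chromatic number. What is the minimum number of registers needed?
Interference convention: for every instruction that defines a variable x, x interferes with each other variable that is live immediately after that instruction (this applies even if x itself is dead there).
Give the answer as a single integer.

def/use:
  L0: {k,x,y} / ∅
  L1: {j,y} / {y}
  L2: {j} / {x}
  L3: {k,y} / ∅
  L4: {k,y} / {x}
  L5: {j,y} / {x,y}
  L6: {x,y} / {y}
  L7: {k,y} / {y}
  L8: {k,x} / {x}
  L9: {k,x,y} / {x,y}

Live sets:
  L0: in=∅ out={x,y}
  L1: in={x,y} out={x}
  L2: in={x,y} out={x,y}
  L3: in={x} out={x,y}
  L4: in={x} out={y}
  L5: in={x,y} out={x,y}
  L6: in={y} out={x,y}
  L7: in={x,y} out={x,y}
  L8: in={x,y} out={x,y}
  L9: in={x,y} out=∅

Conflict graph:
  j: {x,y}
  k: {x,y}
  x: {j,k,y}
  y: {j,k,x}

Chromatic number:
  {j,x,y} pairwise interfere (3-clique) ⇒ χ ≥ 3
  3-colouring: R0={x}  R1={y}  R2={j,k}
  χ = 3

Answer: 3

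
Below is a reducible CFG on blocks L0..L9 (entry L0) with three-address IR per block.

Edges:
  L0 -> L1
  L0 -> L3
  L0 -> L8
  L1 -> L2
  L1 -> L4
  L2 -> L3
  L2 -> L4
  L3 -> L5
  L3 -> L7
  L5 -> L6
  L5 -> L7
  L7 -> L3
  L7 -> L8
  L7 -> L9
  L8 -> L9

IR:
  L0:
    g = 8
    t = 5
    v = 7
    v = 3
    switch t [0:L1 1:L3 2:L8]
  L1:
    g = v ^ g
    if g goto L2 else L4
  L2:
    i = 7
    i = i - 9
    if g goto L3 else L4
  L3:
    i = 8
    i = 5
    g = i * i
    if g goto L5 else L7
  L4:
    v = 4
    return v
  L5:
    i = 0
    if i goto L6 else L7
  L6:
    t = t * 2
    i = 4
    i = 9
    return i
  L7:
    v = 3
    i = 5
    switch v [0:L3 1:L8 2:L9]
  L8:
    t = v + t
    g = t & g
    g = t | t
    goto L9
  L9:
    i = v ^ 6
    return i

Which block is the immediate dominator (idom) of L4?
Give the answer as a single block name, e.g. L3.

Answer: L1

Working:
idom tree: L1←L0 L2←L1 L3←L0 L4←L1 L5←L3 L6←L5 L7←L3 L8←L0 L9←L0
Join-block Dom:
  L3: preds {L0,L2,L7}: {L0} ∩ {L0,L1,L2} ∩ {L0,L3,L7} = {L0}; idom=L0
  L4: preds {L1,L2}: {L0,L1} ∩ {L0,L1,L2} = {L0,L1}; idom=L1
  L7: preds {L3,L5}: {L0,L3} ∩ {L0,L3,L5} = {L0,L3}; idom=L3
  L8: preds {L0,L7}: {L0} ∩ {L0,L3,L7} = {L0}; idom=L0
  L9: preds {L7,L8}: {L0,L3,L7} ∩ {L0,L8} = {L0}; idom=L0

idom(L4) = L1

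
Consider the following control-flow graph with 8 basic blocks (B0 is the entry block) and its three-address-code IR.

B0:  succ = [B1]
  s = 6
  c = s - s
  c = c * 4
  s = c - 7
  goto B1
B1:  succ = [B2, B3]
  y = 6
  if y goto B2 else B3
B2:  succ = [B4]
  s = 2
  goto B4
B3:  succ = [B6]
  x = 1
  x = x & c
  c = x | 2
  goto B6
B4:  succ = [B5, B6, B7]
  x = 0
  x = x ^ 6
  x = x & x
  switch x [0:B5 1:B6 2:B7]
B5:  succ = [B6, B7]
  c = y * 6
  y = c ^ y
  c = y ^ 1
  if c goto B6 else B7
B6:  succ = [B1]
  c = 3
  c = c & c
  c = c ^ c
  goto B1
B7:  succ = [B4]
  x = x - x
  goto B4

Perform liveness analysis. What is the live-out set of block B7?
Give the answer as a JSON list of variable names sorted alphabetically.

Answer: ["y"]

Working:
Per-block:
  B0: {c,s} / ∅
  B1: {y} / ∅
  B2: {s} / ∅
  B3: {c,x} / {c}
  B4: {x} / ∅
  B5: {c,y} / {y}
  B6: {c} / ∅
  B7: {x} / {x}

Live sets:
  B0: in=∅ out={c}
  B1: in={c} out={c,y}
  B2: in={y} out={y}
  B3: in={c} out=∅
  B4: in={y} out={x,y}
  B5: in={x,y} out={x,y}
  B6: in=∅ out={c}
  B7: in={x,y} out={y}

live-out(B7) = ["y"]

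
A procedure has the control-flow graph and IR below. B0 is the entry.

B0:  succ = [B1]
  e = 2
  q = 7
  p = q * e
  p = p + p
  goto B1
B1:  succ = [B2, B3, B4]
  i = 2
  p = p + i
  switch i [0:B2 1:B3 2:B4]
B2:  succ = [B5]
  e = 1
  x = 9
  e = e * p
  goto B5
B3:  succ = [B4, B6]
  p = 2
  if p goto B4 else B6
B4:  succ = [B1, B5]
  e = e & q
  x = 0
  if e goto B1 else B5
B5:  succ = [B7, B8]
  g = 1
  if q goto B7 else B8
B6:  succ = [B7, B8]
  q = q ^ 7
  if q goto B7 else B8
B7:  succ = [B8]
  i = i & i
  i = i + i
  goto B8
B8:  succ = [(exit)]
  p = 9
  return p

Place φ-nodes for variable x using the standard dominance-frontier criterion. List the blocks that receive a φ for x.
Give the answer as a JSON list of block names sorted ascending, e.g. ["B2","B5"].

Answer: ["B1", "B5", "B7", "B8"]

Derivation:
idom tree: B1←B0 B2←B1 B3←B1 B4←B1 B5←B1 B6←B3 B7←B1 B8←B1
Dom at joins:
  B1: preds {B0,B4}: {B0} ∩ {B0,B1,B4} = {B0}; idom=B0
  B4: preds {B1,B3}: {B0,B1} ∩ {B0,B1,B3} = {B0,B1}; idom=B1
  B5: preds {B2,B4}: {B0,B1,B2} ∩ {B0,B1,B4} = {B0,B1}; idom=B1
  B7: preds {B5,B6}: {B0,B1,B5} ∩ {B0,B1,B3,B6} = {B0,B1}; idom=B1
  B8: preds {B5,B6,B7}: {B0,B1,B5} ∩ {B0,B1,B3,B6} ∩ {B0,B1,B7} = {B0,B1}; idom=B1

Frontier:
  join B1 pred B0: · stop@B0
  join B1 pred B4: B4→B1 stop@B0
  join B4 pred B1: · stop@B1
  join B4 pred B3: B3 stop@B1
  join B5 pred B2: B2 stop@B1
  join B5 pred B4: B4 stop@B1
  join B7 pred B5: B5 stop@B1
  join B7 pred B6: B6→B3 stop@B1
  join B8 pred B5: B5 stop@B1
  join B8 pred B6: B6→B3 stop@B1
  join B8 pred B7: B7 stop@B1
  B0 → ∅
  B1 → {B1}
  B2 → {B5}
  B3 → {B4,B7,B8}
  B4 → {B1,B5}
  B5 → {B7,B8}
  B6 → {B7,B8}
  B7 → {B8}
  B8 → ∅

φ for x: defs {B2,B4}
  DF⁺ = {B1,B5,B7,B8}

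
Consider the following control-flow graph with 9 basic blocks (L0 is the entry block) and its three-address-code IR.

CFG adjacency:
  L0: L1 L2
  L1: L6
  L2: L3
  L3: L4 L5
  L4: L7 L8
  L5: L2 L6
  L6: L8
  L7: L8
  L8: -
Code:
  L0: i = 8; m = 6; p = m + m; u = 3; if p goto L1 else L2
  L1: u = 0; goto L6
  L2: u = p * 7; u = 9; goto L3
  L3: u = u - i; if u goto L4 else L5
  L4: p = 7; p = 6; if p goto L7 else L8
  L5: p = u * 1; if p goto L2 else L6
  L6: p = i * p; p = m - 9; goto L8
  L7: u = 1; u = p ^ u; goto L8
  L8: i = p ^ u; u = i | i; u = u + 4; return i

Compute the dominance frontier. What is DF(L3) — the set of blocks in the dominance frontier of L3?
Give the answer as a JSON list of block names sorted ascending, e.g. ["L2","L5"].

Answer: ["L2", "L6", "L8"]

Working:
idom tree: L1←L0 L2←L0 L3←L2 L4←L3 L5←L3 L6←L0 L7←L4 L8←L0
Dom∩ at merges:
  L2: preds {L0,L5}: {L0} ∩ {L0,L2,L3,L5} = {L0}; idom=L0
  L6: preds {L1,L5}: {L0,L1} ∩ {L0,L2,L3,L5} = {L0}; idom=L0
  L8: preds {L4,L6,L7}: {L0,L2,L3,L4} ∩ {L0,L6} ∩ {L0,L2,L3,L4,L7} = {L0}; idom=L0

DF walk-up:
  L2←L0: walk · to L0
  L2←L5: walk L5→L3→L2 to L0
  L6←L1: walk L1 to L0
  L6←L5: walk L5→L3→L2 to L0
  L8←L4: walk L4→L3→L2 to L0
  L8←L6: walk L6 to L0
  L8←L7: walk L7→L4→L3→L2 to L0
  L0: DF=∅
  L1: DF={L6}
  L2: DF={L2,L6,L8}
  L3: DF={L2,L6,L8}
  L4: DF={L8}
  L5: DF={L2,L6}
  L6: DF={L8}
  L7: DF={L8}
  L8: DF=∅

DF(L3) = ["L2", "L6", "L8"]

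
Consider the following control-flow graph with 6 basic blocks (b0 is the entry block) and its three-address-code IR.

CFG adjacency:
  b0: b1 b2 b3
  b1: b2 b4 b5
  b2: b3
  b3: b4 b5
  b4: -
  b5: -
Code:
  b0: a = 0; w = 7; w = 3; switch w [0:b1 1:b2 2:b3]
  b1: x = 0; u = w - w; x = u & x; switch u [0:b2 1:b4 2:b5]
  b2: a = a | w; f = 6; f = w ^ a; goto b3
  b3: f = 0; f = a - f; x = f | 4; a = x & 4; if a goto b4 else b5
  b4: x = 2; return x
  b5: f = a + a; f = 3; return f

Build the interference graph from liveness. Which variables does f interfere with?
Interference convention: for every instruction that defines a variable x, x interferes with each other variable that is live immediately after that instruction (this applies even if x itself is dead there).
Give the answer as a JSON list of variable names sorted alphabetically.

Per-block:
  b0: {a,w} / ∅
  b1: {u,x} / {w}
  b2: {a,f} / {a,w}
  b3: {a,f,x} / {a}
  b4: {x} / ∅
  b5: {f} / {a}

Live sets:
  b0: in=∅ out={a,w}
  b1: in={a,w} out={a,w}
  b2: in={a,w} out={a}
  b3: in={a} out={a}
  b4: in=∅ out=∅
  b5: in={a} out=∅

Interfere edges:
  a — {f,u,w,x}
  f — {a,w}
  u — {a,w,x}
  w — {a,f,u,x}
  x — {a,u,w}

N(f) = ["a", "w"]

Answer: ["a", "w"]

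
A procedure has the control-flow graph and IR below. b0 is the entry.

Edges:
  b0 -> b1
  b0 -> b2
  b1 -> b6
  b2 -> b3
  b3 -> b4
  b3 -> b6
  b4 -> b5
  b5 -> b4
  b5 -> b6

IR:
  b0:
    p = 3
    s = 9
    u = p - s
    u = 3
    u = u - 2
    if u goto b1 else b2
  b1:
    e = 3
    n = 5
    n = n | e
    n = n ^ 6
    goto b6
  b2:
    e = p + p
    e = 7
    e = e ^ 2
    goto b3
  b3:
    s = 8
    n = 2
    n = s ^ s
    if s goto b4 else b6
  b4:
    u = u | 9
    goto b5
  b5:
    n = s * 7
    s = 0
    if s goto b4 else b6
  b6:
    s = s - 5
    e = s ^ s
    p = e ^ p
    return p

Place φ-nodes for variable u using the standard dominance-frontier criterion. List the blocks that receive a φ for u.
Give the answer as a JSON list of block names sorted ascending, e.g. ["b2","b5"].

idom tree: b1←b0 b2←b0 b3←b2 b4←b3 b5←b4 b6←b0
Dom∩ at merges:
  b4: preds {b3,b5}: {b0,b2,b3} ∩ {b0,b2,b3,b4,b5} = {b0,b2,b3}; idom=b3
  b6: preds {b1,b3,b5}: {b0,b1} ∩ {b0,b2,b3} ∩ {b0,b2,b3,b4,b5} = {b0}; idom=b0

DF derivation:
  b4←b3: walk · to b3
  b4←b5: walk b5→b4 to b3
  b6←b1: walk b1 to b0
  b6←b3: walk b3→b2 to b0
  b6←b5: walk b5→b4→b3→b2 to b0
  b0: DF=∅
  b1: DF={b6}
  b2: DF={b6}
  b3: DF={b6}
  b4: DF={b4,b6}
  b5: DF={b4,b6}
  b6: DF=∅

φ for u: defs {b0,b4}
  DF⁺ = {b4,b6}

Answer: ["b4", "b6"]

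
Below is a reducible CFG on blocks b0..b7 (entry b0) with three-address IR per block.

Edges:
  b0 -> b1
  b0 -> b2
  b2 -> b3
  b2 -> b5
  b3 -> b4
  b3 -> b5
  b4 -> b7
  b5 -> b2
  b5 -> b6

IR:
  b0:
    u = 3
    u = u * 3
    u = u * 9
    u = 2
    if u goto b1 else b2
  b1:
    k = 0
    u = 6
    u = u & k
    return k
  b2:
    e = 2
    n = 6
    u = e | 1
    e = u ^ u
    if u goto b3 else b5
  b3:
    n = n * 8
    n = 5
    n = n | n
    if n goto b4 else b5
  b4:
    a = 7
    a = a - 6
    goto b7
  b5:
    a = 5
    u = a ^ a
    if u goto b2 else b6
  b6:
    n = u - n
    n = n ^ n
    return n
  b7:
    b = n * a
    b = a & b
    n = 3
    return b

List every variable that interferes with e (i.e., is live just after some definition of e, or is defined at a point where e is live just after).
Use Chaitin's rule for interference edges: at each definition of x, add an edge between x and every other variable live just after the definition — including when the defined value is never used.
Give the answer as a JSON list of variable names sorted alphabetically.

Per-block:
  b0: {u} / ∅
  b1: {k,u} / ∅
  b2: {e,n,u} / ∅
  b3: {n} / {n}
  b4: {a} / ∅
  b5: {a,u} / ∅
  b6: {n} / {n,u}
  b7: {b,n} / {a,n}

Liveness:
  b0: in=∅ out=∅
  b1: in=∅ out=∅
  b2: in=∅ out={n}
  b3: in={n} out={n}
  b4: in={n} out={a,n}
  b5: in={n} out={n,u}
  b6: in={n,u} out=∅
  b7: in={a,n} out=∅

Interference:
  a — {b,n}
  b — {a,n}
  e — {n,u}
  k — {u}
  n — {a,b,e,u}
  u — {e,k,n}

N(e) = ["n", "u"]

Answer: ["n", "u"]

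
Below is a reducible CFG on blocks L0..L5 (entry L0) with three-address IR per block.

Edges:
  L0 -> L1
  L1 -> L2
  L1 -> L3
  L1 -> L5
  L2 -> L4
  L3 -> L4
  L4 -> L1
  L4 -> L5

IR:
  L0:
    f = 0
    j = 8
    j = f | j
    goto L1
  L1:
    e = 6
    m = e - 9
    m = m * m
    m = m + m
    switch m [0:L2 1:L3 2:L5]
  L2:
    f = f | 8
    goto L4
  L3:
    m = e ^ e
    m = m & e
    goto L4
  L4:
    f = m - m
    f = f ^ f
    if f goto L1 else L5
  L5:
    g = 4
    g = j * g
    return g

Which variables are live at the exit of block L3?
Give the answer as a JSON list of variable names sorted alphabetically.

Answer: ["j", "m"]

Working:
Per-block:
  L0: def={f,j} ue=∅
  L1: def={e,m} ue=∅
  L2: def={f} ue={f}
  L3: def={m} ue={e}
  L4: def={f} ue={m}
  L5: def={g} ue={j}

Live sets:
  L0: in=∅ out={f,j}
  L1: in={f,j} out={e,f,j,m}
  L2: in={f,j,m} out={j,m}
  L3: in={e,j} out={j,m}
  L4: in={j,m} out={f,j}
  L5: in={j} out=∅

live-out(L3) = ["j", "m"]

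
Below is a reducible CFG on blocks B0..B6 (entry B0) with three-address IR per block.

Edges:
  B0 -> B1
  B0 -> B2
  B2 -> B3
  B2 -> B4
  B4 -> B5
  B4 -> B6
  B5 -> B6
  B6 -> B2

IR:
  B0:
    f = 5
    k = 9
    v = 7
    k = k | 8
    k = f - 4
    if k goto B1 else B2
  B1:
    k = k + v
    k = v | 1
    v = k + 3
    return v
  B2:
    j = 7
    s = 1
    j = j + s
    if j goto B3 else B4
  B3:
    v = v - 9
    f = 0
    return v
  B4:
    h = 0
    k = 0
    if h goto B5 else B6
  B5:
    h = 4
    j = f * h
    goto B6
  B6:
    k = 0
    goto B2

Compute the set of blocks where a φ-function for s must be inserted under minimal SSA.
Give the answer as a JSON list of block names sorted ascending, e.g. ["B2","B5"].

idom tree: B1←B0 B2←B0 B3←B2 B4←B2 B5←B4 B6←B4
Dom∩ at merges:
  B2: preds {B0,B6}: {B0} ∩ {B0,B2,B4,B6} = {B0}; idom=B0
  B6: preds {B4,B5}: {B0,B2,B4} ∩ {B0,B2,B4,B5} = {B0,B2,B4}; idom=B4

Frontier:
  join B2 pred B0: · stop@B0
  join B2 pred B6: B6→B4→B2 stop@B0
  join B6 pred B4: · stop@B4
  join B6 pred B5: B5 stop@B4
  B0: DF=∅
  B1: DF=∅
  B2: DF={B2}
  B3: DF=∅
  B4: DF={B2}
  B5: DF={B6}
  B6: DF={B2}

φ for s: defs {B2}
  DF⁺ = {B2}

Answer: ["B2"]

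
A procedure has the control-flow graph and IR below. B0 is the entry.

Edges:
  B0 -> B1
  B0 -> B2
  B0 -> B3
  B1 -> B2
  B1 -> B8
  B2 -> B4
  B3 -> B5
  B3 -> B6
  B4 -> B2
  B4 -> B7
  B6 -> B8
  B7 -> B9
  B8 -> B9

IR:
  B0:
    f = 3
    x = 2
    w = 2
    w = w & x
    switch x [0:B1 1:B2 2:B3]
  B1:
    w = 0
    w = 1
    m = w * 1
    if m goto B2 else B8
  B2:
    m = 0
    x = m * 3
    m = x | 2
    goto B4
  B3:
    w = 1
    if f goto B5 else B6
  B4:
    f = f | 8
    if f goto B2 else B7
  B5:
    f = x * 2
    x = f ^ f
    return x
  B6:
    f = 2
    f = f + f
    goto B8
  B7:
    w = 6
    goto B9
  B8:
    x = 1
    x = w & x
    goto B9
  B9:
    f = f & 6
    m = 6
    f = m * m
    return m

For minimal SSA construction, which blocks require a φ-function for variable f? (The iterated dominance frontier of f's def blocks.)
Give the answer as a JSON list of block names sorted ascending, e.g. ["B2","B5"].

idom tree: B1←B0 B2←B0 B3←B0 B4←B2 B5←B3 B6←B3 B7←B4 B8←B0 B9←B0
Join-block Dom:
  B2: preds {B0,B1,B4}: {B0} ∩ {B0,B1} ∩ {B0,B2,B4} = {B0}; idom=B0
  B8: preds {B1,B6}: {B0,B1} ∩ {B0,B3,B6} = {B0}; idom=B0
  B9: preds {B7,B8}: {B0,B2,B4,B7} ∩ {B0,B8} = {B0}; idom=B0

Frontier:
  B2←B0: walk · to B0
  B2←B1: walk B1 to B0
  B2←B4: walk B4→B2 to B0
  B8←B1: walk B1 to B0
  B8←B6: walk B6→B3 to B0
  B9←B7: walk B7→B4→B2 to B0
  B9←B8: walk B8 to B0
  B0 → ∅
  B1 → {B2,B8}
  B2 → {B2,B9}
  B3 → {B8}
  B4 → {B2,B9}
  B5 → ∅
  B6 → {B8}
  B7 → {B9}
  B8 → {B9}
  B9 → ∅

φ for f: defs {B0,B4,B5,B6,B9}
  DF⁺ = {B2,B8,B9}

Answer: ["B2", "B8", "B9"]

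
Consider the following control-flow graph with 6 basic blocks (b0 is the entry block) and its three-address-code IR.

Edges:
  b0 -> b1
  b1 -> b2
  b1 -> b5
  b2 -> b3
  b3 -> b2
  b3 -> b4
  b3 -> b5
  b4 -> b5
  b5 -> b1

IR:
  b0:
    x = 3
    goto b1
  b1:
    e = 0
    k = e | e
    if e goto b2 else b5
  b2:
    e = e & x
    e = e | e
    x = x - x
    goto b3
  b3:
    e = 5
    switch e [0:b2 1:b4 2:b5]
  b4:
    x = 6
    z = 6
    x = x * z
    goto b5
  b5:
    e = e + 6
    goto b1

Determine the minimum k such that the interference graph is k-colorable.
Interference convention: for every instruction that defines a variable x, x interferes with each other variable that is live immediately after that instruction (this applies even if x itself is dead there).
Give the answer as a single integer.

Answer: 3

Analysis:
Block summaries:
  b0: def={x} ue=∅
  b1: def={e,k} ue=∅
  b2: def={e,x} ue={e,x}
  b3: def={e} ue=∅
  b4: def={x,z} ue=∅
  b5: def={e} ue={e}

Liveness:
  b0 li=∅ lo={x}
  b1 li={x} lo={e,x}
  b2 li={e,x} lo={x}
  b3 li={x} lo={e,x}
  b4 li={e} lo={e,x}
  b5 li={e,x} lo={x}

Interference:
  e — {k,x,z}
  k — {e,x}
  x — {e,k,z}
  z — {e,x}

Chromatic number:
  clique {e,k,x} ⇒ need ≥ 3
  3-colouring: R0={e}  R1={x}  R2={k,z}
  χ = 3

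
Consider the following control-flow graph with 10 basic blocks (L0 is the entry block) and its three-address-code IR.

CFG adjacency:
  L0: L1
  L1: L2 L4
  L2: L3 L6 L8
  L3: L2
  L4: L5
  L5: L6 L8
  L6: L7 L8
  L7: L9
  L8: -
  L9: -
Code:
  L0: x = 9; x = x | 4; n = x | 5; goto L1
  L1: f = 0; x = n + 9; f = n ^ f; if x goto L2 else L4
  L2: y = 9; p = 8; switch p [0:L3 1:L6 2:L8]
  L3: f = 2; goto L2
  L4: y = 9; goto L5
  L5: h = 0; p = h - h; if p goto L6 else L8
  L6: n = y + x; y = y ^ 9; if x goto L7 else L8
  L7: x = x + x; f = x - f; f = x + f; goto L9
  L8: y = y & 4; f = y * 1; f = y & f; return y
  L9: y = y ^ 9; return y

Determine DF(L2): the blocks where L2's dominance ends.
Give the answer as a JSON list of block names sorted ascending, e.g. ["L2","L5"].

Answer: ["L2", "L6", "L8"]

Derivation:
idom tree: L1←L0 L2←L1 L3←L2 L4←L1 L5←L4 L6←L1 L7←L6 L8←L1 L9←L7
Dom at joins:
  L2: preds {L1,L3}: {L0,L1} ∩ {L0,L1,L2,L3} = {L0,L1}; idom=L1
  L6: preds {L2,L5}: {L0,L1,L2} ∩ {L0,L1,L4,L5} = {L0,L1}; idom=L1
  L8: preds {L2,L5,L6}: {L0,L1,L2} ∩ {L0,L1,L4,L5} ∩ {L0,L1,L6} = {L0,L1}; idom=L1

DF derivation:
  L2←L1: walk · to L1
  L2←L3: walk L3→L2 to L1
  L6←L2: walk L2 to L1
  L6←L5: walk L5→L4 to L1
  L8←L2: walk L2 to L1
  L8←L5: walk L5→L4 to L1
  L8←L6: walk L6 to L1
  DF(L0)=∅
  DF(L1)=∅
  DF(L2)={L2,L6,L8}
  DF(L3)={L2}
  DF(L4)={L6,L8}
  DF(L5)={L6,L8}
  DF(L6)={L8}
  DF(L7)=∅
  DF(L8)=∅
  DF(L9)=∅

DF(L2) = ["L2", "L6", "L8"]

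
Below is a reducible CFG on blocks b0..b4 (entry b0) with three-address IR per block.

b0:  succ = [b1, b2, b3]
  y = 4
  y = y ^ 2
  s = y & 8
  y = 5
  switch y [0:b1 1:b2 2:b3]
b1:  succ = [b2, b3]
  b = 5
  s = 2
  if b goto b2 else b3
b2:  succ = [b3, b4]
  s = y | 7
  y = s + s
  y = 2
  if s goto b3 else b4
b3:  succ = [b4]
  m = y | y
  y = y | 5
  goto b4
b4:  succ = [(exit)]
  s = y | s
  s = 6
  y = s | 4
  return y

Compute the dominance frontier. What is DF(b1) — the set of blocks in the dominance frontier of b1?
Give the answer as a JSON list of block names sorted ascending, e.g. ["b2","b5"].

idom tree: b1←b0 b2←b0 b3←b0 b4←b0
Join-block Dom:
  b2: preds {b0,b1}: {b0} ∩ {b0,b1} = {b0}; idom=b0
  b3: preds {b0,b1,b2}: {b0} ∩ {b0,b1} ∩ {b0,b2} = {b0}; idom=b0
  b4: preds {b2,b3}: {b0,b2} ∩ {b0,b3} = {b0}; idom=b0

DF derivation:
  b2←b0: walk · to b0
  b2←b1: walk b1 to b0
  b3←b0: walk · to b0
  b3←b1: walk b1 to b0
  b3←b2: walk b2 to b0
  b4←b2: walk b2 to b0
  b4←b3: walk b3 to b0
  b0 → ∅
  b1 → {b2,b3}
  b2 → {b3,b4}
  b3 → {b4}
  b4 → ∅

DF(b1) = ["b2", "b3"]

Answer: ["b2", "b3"]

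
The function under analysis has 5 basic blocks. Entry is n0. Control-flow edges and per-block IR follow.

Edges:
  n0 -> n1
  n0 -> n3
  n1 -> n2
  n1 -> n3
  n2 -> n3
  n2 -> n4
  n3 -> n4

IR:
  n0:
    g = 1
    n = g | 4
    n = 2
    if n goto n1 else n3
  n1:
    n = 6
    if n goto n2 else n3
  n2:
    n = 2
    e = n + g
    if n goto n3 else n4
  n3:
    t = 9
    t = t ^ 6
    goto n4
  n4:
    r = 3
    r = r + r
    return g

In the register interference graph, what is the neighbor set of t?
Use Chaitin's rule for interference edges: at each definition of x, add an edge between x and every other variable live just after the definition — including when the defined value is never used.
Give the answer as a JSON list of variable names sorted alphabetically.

Answer: ["g"]

Working:
Per-block:
  n0: {g,n} / ∅
  n1: {n} / ∅
  n2: {e,n} / {g}
  n3: {t} / ∅
  n4: {r} / {g}

Backward fixpoint:
  n0: in=∅ out={g}
  n1: in={g} out={g}
  n2: in={g} out={g}
  n3: in={g} out={g}
  n4: in={g} out=∅

Interfere edges:
  e — {g,n}
  g — {e,n,r,t}
  n — {e,g}
  r — {g}
  t — {g}

N(t) = ["g"]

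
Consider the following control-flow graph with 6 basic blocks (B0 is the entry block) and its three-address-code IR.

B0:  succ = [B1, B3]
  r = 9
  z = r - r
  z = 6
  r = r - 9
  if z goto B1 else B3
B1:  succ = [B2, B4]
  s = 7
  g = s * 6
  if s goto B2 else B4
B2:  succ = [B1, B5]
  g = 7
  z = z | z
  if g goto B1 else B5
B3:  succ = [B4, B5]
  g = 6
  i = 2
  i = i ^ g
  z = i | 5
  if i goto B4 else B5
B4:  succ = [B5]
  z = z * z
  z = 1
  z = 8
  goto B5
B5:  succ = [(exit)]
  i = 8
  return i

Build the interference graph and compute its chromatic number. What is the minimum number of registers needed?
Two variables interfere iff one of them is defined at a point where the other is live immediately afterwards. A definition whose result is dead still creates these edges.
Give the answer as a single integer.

Answer: 3

Derivation:
def/use:
  B0: def={r,z} ue=∅
  B1: def={g,s} ue=∅
  B2: def={g,z} ue={z}
  B3: def={g,i,z} ue=∅
  B4: def={z} ue={z}
  B5: def={i} ue=∅

Backward fixpoint:
  live B0: ∅→{z}
  live B1: {z}→{z}
  live B2: {z}→{z}
  live B3: ∅→{z}
  live B4: {z}→∅
  live B5: ∅→∅

Interference:
  g↔{i,s,z}
  i↔{g,z}
  r↔{z}
  s↔{g,z}
  z↔{g,i,r,s}

Colouring:
  {g,i,z} pairwise interfere (3-clique) ⇒ χ ≥ 3
  assign g→R1 i→R2 r→R1 s→R2 z→R0 — no edge inside a register ⇒ χ ≤ 3
  χ = 3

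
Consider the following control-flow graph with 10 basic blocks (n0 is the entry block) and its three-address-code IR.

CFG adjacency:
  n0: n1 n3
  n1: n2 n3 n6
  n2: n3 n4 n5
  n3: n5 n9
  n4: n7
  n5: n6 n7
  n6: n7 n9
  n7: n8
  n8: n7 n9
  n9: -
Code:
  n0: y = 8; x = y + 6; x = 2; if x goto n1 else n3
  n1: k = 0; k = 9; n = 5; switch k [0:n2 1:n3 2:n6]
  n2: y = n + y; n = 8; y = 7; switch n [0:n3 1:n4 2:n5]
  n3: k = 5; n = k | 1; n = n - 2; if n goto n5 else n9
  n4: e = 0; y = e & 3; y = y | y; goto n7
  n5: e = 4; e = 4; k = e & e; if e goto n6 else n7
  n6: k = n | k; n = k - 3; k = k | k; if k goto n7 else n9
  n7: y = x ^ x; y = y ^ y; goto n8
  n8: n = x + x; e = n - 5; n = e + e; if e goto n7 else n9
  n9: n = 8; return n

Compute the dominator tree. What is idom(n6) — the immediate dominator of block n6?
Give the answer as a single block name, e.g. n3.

idom tree: n1←n0 n2←n1 n3←n0 n4←n2 n5←n0 n6←n0 n7←n0 n8←n7 n9←n0
Join-block Dom:
  n3: preds {n0,n1,n2}: {n0} ∩ {n0,n1} ∩ {n0,n1,n2} = {n0}; idom=n0
  n5: preds {n2,n3}: {n0,n1,n2} ∩ {n0,n3} = {n0}; idom=n0
  n6: preds {n1,n5}: {n0,n1} ∩ {n0,n5} = {n0}; idom=n0
  n7: preds {n4,n5,n6,n8}: {n0,n1,n2,n4} ∩ {n0,n5} ∩ {n0,n6} ∩ {n0,n7,n8} = {n0}; idom=n0
  n9: preds {n3,n6,n8}: {n0,n3} ∩ {n0,n6} ∩ {n0,n7,n8} = {n0}; idom=n0

idom(n6) = n0

Answer: n0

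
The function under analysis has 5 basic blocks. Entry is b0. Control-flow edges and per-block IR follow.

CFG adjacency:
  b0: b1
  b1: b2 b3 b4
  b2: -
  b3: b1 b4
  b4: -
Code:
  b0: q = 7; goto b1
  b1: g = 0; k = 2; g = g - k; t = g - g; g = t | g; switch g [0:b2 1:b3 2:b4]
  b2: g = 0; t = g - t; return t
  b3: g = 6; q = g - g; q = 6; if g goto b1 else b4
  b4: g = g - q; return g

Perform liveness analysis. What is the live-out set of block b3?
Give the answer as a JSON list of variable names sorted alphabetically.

Per-block:
  b0 def {q} use ∅
  b1 def {g,k,t} use ∅
  b2 def {g,t} use {t}
  b3 def {g,q} use ∅
  b4 def {g} use {g,q}

Liveness:
  b0: in=∅ out={q}
  b1: in={q} out={g,q,t}
  b2: in={t} out=∅
  b3: in=∅ out={g,q}
  b4: in={g,q} out=∅

live-out(b3) = ["g", "q"]

Answer: ["g", "q"]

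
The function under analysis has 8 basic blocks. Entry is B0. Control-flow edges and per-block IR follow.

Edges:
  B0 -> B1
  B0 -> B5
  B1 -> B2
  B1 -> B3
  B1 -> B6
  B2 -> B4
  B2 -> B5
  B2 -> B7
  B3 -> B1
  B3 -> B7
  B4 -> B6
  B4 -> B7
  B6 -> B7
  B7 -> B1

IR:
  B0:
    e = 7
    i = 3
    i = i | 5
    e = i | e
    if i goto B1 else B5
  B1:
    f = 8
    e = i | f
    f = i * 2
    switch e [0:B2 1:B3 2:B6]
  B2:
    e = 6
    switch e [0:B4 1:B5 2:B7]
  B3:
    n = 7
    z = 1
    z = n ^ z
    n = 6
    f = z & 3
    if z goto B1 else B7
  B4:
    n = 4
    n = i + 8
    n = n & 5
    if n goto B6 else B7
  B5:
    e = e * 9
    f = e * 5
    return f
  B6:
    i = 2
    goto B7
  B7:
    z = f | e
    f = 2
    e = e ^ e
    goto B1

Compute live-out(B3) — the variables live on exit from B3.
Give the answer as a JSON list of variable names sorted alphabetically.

Answer: ["e", "f", "i"]

Working:
def/use:
  B0 def {e,i} use ∅
  B1 def {e,f} use {i}
  B2 def {e} use ∅
  B3 def {f,n,z} use ∅
  B4 def {n} use {i}
  B5 def {e,f} use {e}
  B6 def {i} use ∅
  B7 def {e,f,z} use {e,f}

Live sets:
  live B0: ∅→{e,i}
  live B1: {i}→{e,f,i}
  live B2: {f,i}→{e,f,i}
  live B3: {e,i}→{e,f,i}
  live B4: {e,f,i}→{e,f,i}
  live B5: {e}→∅
  live B6: {e,f}→{e,f,i}
  live B7: {e,f,i}→{i}

live-out(B3) = ["e", "f", "i"]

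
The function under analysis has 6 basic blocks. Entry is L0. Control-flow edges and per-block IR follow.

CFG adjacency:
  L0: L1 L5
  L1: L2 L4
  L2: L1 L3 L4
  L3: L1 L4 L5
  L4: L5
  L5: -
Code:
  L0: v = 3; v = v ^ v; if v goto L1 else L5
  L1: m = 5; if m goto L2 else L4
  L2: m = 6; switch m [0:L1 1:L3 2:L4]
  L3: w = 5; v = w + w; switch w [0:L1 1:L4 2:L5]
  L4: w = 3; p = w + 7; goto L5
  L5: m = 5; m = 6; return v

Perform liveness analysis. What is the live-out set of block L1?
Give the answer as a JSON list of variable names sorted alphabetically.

Block summaries:
  L0 def {v} use ∅
  L1 def {m} use ∅
  L2 def {m} use ∅
  L3 def {v,w} use ∅
  L4 def {p,w} use ∅
  L5 def {m} use {v}

Backward fixpoint:
  live L0: ∅→{v}
  live L1: {v}→{v}
  live L2: {v}→{v}
  live L3: ∅→{v}
  live L4: {v}→{v}
  live L5: {v}→∅

live-out(L1) = ["v"]

Answer: ["v"]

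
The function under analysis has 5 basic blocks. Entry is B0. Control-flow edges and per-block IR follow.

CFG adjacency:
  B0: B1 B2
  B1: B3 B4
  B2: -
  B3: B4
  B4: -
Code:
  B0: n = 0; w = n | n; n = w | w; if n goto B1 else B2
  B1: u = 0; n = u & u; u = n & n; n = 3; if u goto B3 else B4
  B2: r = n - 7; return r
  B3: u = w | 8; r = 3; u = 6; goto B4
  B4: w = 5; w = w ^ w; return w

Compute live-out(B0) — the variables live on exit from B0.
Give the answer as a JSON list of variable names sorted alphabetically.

def/use:
  B0 def {n,w} use ∅
  B1 def {n,u} use ∅
  B2 def {r} use {n}
  B3 def {r,u} use {w}
  B4 def {w} use ∅

Backward fixpoint:
  live B0: ∅→{n,w}
  live B1: {w}→{w}
  live B2: {n}→∅
  live B3: {w}→∅
  live B4: ∅→∅

live-out(B0) = ["n", "w"]

Answer: ["n", "w"]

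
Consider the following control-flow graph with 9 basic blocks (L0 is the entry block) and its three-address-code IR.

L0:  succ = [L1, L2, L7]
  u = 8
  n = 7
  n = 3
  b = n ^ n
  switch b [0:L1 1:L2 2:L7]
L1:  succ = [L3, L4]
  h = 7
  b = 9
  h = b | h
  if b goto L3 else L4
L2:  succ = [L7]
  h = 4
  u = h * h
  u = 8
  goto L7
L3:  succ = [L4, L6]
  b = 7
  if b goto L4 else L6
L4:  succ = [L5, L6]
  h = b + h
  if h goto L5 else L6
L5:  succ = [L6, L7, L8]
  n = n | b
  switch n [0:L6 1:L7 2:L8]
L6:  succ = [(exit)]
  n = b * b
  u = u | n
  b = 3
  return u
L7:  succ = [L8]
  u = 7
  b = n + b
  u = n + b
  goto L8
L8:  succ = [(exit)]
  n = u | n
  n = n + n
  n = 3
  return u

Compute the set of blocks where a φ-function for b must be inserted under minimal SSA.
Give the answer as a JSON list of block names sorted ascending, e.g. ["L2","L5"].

Answer: ["L4", "L6", "L7", "L8"]

Derivation:
idom tree: L1←L0 L2←L0 L3←L1 L4←L1 L5←L4 L6←L1 L7←L0 L8←L0
Dom∩ at merges:
  L4: preds {L1,L3}: {L0,L1} ∩ {L0,L1,L3} = {L0,L1}; idom=L1
  L6: preds {L3,L4,L5}: {L0,L1,L3} ∩ {L0,L1,L4} ∩ {L0,L1,L4,L5} = {L0,L1}; idom=L1
  L7: preds {L0,L2,L5}: {L0} ∩ {L0,L2} ∩ {L0,L1,L4,L5} = {L0}; idom=L0
  L8: preds {L5,L7}: {L0,L1,L4,L5} ∩ {L0,L7} = {L0}; idom=L0

DF derivation:
  L4←L1: walk · to L1
  L4←L3: walk L3 to L1
  L6←L3: walk L3 to L1
  L6←L4: walk L4 to L1
  L6←L5: walk L5→L4 to L1
  L7←L0: walk · to L0
  L7←L2: walk L2 to L0
  L7←L5: walk L5→L4→L1 to L0
  L8←L5: walk L5→L4→L1 to L0
  L8←L7: walk L7 to L0
  L0 → ∅
  L1 → {L7,L8}
  L2 → {L7}
  L3 → {L4,L6}
  L4 → {L6,L7,L8}
  L5 → {L6,L7,L8}
  L6 → ∅
  L7 → {L8}
  L8 → ∅

φ for b: defs {L0,L1,L3,L6,L7}
  DF⁺ = {L4,L6,L7,L8}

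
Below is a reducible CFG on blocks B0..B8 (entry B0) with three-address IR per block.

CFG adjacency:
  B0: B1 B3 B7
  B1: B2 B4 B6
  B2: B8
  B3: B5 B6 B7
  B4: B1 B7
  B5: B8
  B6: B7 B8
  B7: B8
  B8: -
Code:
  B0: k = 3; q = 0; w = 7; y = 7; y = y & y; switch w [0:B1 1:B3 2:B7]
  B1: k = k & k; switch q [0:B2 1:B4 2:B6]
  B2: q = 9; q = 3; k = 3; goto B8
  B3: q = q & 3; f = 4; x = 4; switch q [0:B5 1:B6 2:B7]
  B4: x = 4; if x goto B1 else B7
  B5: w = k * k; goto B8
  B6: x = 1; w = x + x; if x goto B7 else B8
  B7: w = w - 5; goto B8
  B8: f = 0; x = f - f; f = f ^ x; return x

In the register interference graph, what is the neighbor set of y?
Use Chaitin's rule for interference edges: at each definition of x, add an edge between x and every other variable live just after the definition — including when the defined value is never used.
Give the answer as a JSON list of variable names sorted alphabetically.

def/use:
  B0: def={k,q,w,y} ue=∅
  B1: def={k} ue={k,q}
  B2: def={k,q} ue=∅
  B3: def={f,q,x} ue={q}
  B4: def={x} ue=∅
  B5: def={w} ue={k}
  B6: def={w,x} ue=∅
  B7: def={w} ue={w}
  B8: def={f,x} ue=∅

Live sets:
  live B0: ∅→{k,q,w}
  live B1: {k,q,w}→{k,q,w}
  live B2: ∅→∅
  live B3: {k,q,w}→{k,w}
  live B4: {k,q,w}→{k,q,w}
  live B5: {k}→∅
  live B6: ∅→{w}
  live B7: {w}→∅
  live B8: ∅→∅

Interference:
  f↔{k,q,w,x}
  k↔{f,q,w,x,y}
  q↔{f,k,w,x,y}
  w↔{f,k,q,x,y}
  x↔{f,k,q,w}
  y↔{k,q,w}

N(y) = ["k", "q", "w"]

Answer: ["k", "q", "w"]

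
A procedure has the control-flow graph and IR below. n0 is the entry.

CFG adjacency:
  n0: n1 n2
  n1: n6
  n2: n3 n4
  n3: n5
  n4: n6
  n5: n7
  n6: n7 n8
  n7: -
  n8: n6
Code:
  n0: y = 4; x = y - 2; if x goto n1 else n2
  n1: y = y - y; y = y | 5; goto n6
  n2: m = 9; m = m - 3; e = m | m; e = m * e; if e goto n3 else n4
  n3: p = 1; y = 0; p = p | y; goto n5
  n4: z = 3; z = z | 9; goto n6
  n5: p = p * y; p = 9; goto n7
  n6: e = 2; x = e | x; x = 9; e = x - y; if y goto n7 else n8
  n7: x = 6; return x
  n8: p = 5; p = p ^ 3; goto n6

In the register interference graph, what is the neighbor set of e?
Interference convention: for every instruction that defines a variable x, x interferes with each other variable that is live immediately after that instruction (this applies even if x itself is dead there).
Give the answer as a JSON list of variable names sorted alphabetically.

Answer: ["m", "x", "y"]

Working:
Block summaries:
  n0: def={x,y} ue=∅
  n1: def={y} ue={y}
  n2: def={e,m} ue=∅
  n3: def={p,y} ue=∅
  n4: def={z} ue=∅
  n5: def={p} ue={p,y}
  n6: def={e,x} ue={x,y}
  n7: def={x} ue=∅
  n8: def={p} ue=∅

Liveness:
  live n0: ∅→{x,y}
  live n1: {x,y}→{x,y}
  live n2: {x,y}→{x,y}
  live n3: ∅→{p,y}
  live n4: {x,y}→{x,y}
  live n5: {p,y}→∅
  live n6: {x,y}→{x,y}
  live n7: ∅→∅
  live n8: {x,y}→{x,y}

Interference:
  e — {m,x,y}
  m — {e,x,y}
  p — {x,y}
  x — {e,m,p,y,z}
  y — {e,m,p,x,z}
  z — {x,y}

N(e) = ["m", "x", "y"]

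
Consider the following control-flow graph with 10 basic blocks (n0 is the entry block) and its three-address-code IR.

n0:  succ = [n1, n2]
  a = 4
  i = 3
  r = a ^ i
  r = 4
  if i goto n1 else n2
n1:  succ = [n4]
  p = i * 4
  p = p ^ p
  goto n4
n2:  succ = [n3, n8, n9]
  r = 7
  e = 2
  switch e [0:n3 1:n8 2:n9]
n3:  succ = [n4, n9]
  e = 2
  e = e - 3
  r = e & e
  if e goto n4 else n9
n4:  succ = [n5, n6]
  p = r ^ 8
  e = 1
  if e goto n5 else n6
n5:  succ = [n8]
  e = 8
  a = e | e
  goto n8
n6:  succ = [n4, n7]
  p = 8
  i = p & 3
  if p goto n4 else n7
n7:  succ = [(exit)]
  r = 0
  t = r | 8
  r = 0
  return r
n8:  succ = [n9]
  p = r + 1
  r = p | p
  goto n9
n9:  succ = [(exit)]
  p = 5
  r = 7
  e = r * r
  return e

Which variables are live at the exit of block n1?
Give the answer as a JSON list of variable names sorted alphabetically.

Answer: ["r"]

Working:
Block summaries:
  n0: {a,i,r} / ∅
  n1: {p} / {i}
  n2: {e,r} / ∅
  n3: {e,r} / ∅
  n4: {e,p} / {r}
  n5: {a,e} / ∅
  n6: {i,p} / ∅
  n7: {r,t} / ∅
  n8: {p,r} / {r}
  n9: {e,p,r} / ∅

Liveness:
  live n0: ∅→{i,r}
  live n1: {i,r}→{r}
  live n2: ∅→{r}
  live n3: ∅→{r}
  live n4: {r}→{r}
  live n5: {r}→{r}
  live n6: {r}→{r}
  live n7: ∅→∅
  live n8: {r}→∅
  live n9: ∅→∅

live-out(n1) = ["r"]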